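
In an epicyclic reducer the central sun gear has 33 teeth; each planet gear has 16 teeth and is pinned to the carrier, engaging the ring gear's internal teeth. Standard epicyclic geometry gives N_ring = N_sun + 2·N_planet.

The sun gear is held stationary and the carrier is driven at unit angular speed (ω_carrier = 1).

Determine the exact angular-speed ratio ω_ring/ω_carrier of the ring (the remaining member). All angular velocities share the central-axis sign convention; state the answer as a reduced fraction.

98/65

N_ring = 33 + 2·16 = 65
33(ω_s−ω_c) = −65(ω_r−ω_c),  ω_s=0, ω_c=1
ω_r = 1 − (33/65)(0−1) = 98/65
ω_r/ω_c = 98/65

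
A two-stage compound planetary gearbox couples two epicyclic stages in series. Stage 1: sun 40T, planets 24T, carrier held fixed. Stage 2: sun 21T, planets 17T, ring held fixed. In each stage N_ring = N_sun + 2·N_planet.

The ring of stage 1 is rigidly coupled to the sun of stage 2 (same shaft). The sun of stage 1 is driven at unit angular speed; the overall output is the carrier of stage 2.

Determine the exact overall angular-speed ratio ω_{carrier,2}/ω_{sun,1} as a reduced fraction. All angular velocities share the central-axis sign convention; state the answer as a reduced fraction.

Stage 1: N_ring = 40 + 2·24 = 88
Stage 1: 40(ω_s−ω_c) = −88(ω_r−ω_c),  ω_c=0, ω_s=1
Stage 1: ω_r = 0 − (40/88)(1−0) = -5/11
  ⇒ ω_r¹/ω_s¹ = -5/11
Stage 2: N_ring = 21 + 2·17 = 55
Stage 2: 21(ω_s−ω_c) = −55(ω_r−ω_c),  ω_r=0, ω_s=1
Stage 2: 21(1−ω_c) = −55(0−ω_c)  ⇒  76ω_c = 21  ⇒  ω_c = 21/76
  ⇒ ω_c²/ω_s² = 21/76
Coupling ω_s² = ω_r¹ ⇒ overall = -5/11 × 21/76 = -105/836

-105/836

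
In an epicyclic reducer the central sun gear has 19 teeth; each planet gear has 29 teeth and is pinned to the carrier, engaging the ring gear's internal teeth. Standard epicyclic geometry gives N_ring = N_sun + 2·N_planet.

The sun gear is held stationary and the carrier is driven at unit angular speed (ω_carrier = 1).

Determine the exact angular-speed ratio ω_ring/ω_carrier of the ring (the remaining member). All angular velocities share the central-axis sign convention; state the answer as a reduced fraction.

96/77

N_ring = 19 + 2·29 = 77
19(ω_s−ω_c) = −77(ω_r−ω_c),  ω_s=0, ω_c=1
ω_r = 1 − (19/77)(0−1) = 96/77
ω_r/ω_c = 96/77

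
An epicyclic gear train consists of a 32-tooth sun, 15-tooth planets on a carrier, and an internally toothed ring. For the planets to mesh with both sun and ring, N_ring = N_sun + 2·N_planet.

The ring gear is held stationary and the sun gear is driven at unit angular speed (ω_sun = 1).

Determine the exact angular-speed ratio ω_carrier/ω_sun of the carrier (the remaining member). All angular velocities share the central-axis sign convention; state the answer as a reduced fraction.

16/47

N_ring = 32 + 2·15 = 62
32(ω_s−ω_c) = −62(ω_r−ω_c),  ω_r=0, ω_s=1
32(1−ω_c) = −62(0−ω_c)  ⇒  94ω_c = 32  ⇒  ω_c = 16/47
ω_c/ω_s = 16/47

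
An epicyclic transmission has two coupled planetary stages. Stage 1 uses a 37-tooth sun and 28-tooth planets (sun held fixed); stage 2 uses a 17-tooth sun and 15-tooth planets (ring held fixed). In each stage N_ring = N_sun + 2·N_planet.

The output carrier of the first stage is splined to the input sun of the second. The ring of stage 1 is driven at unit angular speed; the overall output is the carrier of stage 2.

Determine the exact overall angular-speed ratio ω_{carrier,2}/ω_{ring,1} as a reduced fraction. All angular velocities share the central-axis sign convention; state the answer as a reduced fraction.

Stage 1: N_ring = 37 + 2·28 = 93
Stage 1: 37(ω_s−ω_c) = −93(ω_r−ω_c),  ω_s=0, ω_r=1
Stage 1: 37(0−ω_c) = −93(1−ω_c)  ⇒  130ω_c = 93  ⇒  ω_c = 93/130
  ⇒ ω_c¹/ω_r¹ = 93/130
Stage 2: N_ring = 17 + 2·15 = 47
Stage 2: 17(ω_s−ω_c) = −47(ω_r−ω_c),  ω_r=0, ω_s=1
Stage 2: 17(1−ω_c) = −47(0−ω_c)  ⇒  64ω_c = 17  ⇒  ω_c = 17/64
  ⇒ ω_c²/ω_s² = 17/64
Coupling ω_s² = ω_c¹ ⇒ overall = 93/130 × 17/64 = 1581/8320

1581/8320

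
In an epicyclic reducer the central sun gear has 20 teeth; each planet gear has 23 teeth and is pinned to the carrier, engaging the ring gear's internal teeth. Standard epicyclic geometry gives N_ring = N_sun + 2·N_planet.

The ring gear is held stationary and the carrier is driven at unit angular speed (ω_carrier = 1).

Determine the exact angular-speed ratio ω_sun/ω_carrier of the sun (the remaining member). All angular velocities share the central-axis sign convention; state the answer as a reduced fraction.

N_ring = 20 + 2·23 = 66
20(ω_s−ω_c) = −66(ω_r−ω_c),  ω_r=0, ω_c=1
ω_s = 1 − (66/20)(0−1) = 43/10
ω_s/ω_c = 43/10

43/10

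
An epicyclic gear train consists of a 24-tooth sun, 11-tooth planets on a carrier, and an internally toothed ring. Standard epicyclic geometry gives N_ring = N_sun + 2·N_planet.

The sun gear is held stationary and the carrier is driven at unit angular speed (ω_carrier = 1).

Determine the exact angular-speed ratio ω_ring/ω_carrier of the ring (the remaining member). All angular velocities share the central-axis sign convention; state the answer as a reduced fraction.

N_ring = 24 + 2·11 = 46
24(ω_s−ω_c) = −46(ω_r−ω_c),  ω_s=0, ω_c=1
ω_r = 1 − (24/46)(0−1) = 35/23
ω_r/ω_c = 35/23

35/23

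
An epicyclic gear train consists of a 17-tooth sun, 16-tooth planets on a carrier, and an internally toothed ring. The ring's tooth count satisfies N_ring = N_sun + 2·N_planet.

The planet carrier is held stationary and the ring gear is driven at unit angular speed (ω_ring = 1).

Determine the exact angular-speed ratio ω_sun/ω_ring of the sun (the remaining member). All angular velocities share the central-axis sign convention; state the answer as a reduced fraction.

N_ring = 17 + 2·16 = 49
17(ω_s−ω_c) = −49(ω_r−ω_c),  ω_c=0, ω_r=1
ω_s = 0 − (49/17)(1−0) = -49/17
ω_s/ω_r = -49/17

-49/17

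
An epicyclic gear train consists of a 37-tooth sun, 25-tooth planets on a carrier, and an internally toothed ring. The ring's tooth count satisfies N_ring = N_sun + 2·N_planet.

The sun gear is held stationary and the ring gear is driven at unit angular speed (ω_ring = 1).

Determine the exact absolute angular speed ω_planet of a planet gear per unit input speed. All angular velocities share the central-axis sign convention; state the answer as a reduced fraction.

87/50

N_ring = 37 + 2·25 = 87
37(ω_s−ω_c) = −87(ω_r−ω_c),  ω_s=0, ω_r=1
37(0−ω_c) = −87(1−ω_c)  ⇒  124ω_c = 87  ⇒  ω_c = 87/124
sun–planet: 37·(0−87/124) = −25·(ω_p−ω_c)  ⇒  ω_p−ω_c = −(37/25)·(-87/124) = 3219/3100
ω_p = 87/124 + 3219/3100 = 87/50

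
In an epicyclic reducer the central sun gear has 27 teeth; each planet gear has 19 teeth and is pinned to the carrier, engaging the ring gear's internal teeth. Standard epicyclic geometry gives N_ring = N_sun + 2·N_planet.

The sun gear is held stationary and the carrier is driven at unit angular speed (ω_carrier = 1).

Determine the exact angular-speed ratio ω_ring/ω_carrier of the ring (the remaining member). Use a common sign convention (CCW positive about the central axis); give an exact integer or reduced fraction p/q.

N_ring = 27 + 2·19 = 65
27(ω_s−ω_c) = −65(ω_r−ω_c),  ω_s=0, ω_c=1
ω_r = 1 − (27/65)(0−1) = 92/65
ω_r/ω_c = 92/65

92/65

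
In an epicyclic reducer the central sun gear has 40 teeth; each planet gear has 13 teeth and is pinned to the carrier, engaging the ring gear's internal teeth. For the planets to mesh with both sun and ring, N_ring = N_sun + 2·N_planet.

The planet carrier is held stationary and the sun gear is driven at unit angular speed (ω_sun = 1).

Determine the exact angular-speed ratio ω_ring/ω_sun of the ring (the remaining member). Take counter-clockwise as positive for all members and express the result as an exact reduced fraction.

N_ring = 40 + 2·13 = 66
40(ω_s−ω_c) = −66(ω_r−ω_c),  ω_c=0, ω_s=1
ω_r = 0 − (40/66)(1−0) = -20/33
ω_r/ω_s = -20/33

-20/33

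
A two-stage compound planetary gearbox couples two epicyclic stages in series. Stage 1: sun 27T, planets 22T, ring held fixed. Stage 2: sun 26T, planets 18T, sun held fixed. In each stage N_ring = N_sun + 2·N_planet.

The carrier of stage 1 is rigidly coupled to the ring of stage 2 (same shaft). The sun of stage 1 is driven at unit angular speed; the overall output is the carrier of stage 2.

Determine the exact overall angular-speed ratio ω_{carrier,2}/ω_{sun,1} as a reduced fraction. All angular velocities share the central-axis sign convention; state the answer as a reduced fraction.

Stage 1: N_ring = 27 + 2·22 = 71
Stage 1: 27(ω_s−ω_c) = −71(ω_r−ω_c),  ω_r=0, ω_s=1
Stage 1: 27(1−ω_c) = −71(0−ω_c)  ⇒  98ω_c = 27  ⇒  ω_c = 27/98
  ⇒ ω_c¹/ω_s¹ = 27/98
Stage 2: N_ring = 26 + 2·18 = 62
Stage 2: 26(ω_s−ω_c) = −62(ω_r−ω_c),  ω_s=0, ω_r=1
Stage 2: 26(0−ω_c) = −62(1−ω_c)  ⇒  88ω_c = 62  ⇒  ω_c = 31/44
  ⇒ ω_c²/ω_r² = 31/44
Coupling ω_r² = ω_c¹ ⇒ overall = 27/98 × 31/44 = 837/4312

837/4312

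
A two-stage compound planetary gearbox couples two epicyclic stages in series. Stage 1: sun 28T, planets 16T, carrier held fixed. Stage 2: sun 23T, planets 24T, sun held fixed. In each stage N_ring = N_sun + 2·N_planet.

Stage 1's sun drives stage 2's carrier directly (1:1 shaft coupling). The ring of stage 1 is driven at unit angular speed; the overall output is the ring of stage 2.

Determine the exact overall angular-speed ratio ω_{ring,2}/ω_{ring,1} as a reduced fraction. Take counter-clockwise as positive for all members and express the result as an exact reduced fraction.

-1410/497

Stage 1: N_ring = 28 + 2·16 = 60
Stage 1: 28(ω_s−ω_c) = −60(ω_r−ω_c),  ω_c=0, ω_r=1
Stage 1: ω_s = 0 − (60/28)(1−0) = -15/7
  ⇒ ω_s¹/ω_r¹ = -15/7
Stage 2: N_ring = 23 + 2·24 = 71
Stage 2: 23(ω_s−ω_c) = −71(ω_r−ω_c),  ω_s=0, ω_c=1
Stage 2: ω_r = 1 − (23/71)(0−1) = 94/71
  ⇒ ω_r²/ω_c² = 94/71
Coupling ω_c² = ω_s¹ ⇒ overall = -15/7 × 94/71 = -1410/497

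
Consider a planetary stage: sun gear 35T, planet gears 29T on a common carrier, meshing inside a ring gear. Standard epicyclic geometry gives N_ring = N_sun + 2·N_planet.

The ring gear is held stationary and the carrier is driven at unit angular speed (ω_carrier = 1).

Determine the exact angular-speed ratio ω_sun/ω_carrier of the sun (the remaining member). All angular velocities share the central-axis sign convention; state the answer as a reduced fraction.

128/35

N_ring = 35 + 2·29 = 93
35(ω_s−ω_c) = −93(ω_r−ω_c),  ω_r=0, ω_c=1
ω_s = 1 − (93/35)(0−1) = 128/35
ω_s/ω_c = 128/35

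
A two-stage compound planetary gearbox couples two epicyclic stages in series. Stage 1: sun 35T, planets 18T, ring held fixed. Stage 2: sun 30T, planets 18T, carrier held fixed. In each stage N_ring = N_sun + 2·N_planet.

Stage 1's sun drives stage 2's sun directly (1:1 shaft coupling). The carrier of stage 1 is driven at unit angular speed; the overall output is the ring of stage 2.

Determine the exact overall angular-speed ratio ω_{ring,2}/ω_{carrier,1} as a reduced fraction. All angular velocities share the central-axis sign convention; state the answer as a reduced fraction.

Stage 1: N_ring = 35 + 2·18 = 71
Stage 1: 35(ω_s−ω_c) = −71(ω_r−ω_c),  ω_r=0, ω_c=1
Stage 1: ω_s = 1 − (71/35)(0−1) = 106/35
  ⇒ ω_s¹/ω_c¹ = 106/35
Stage 2: N_ring = 30 + 2·18 = 66
Stage 2: 30(ω_s−ω_c) = −66(ω_r−ω_c),  ω_c=0, ω_s=1
Stage 2: ω_r = 0 − (30/66)(1−0) = -5/11
  ⇒ ω_r²/ω_s² = -5/11
Coupling ω_s² = ω_s¹ ⇒ overall = 106/35 × -5/11 = -106/77

-106/77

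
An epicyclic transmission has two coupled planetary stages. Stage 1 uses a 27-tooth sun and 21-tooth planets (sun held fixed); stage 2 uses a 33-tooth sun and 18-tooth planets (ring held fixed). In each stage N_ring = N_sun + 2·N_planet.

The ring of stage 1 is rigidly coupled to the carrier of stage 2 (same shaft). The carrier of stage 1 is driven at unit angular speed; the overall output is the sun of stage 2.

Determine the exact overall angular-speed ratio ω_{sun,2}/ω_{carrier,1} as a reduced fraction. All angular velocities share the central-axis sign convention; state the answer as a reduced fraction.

1088/253

Stage 1: N_ring = 27 + 2·21 = 69
Stage 1: 27(ω_s−ω_c) = −69(ω_r−ω_c),  ω_s=0, ω_c=1
Stage 1: ω_r = 1 − (27/69)(0−1) = 32/23
  ⇒ ω_r¹/ω_c¹ = 32/23
Stage 2: N_ring = 33 + 2·18 = 69
Stage 2: 33(ω_s−ω_c) = −69(ω_r−ω_c),  ω_r=0, ω_c=1
Stage 2: ω_s = 1 − (69/33)(0−1) = 34/11
  ⇒ ω_s²/ω_c² = 34/11
Coupling ω_c² = ω_r¹ ⇒ overall = 32/23 × 34/11 = 1088/253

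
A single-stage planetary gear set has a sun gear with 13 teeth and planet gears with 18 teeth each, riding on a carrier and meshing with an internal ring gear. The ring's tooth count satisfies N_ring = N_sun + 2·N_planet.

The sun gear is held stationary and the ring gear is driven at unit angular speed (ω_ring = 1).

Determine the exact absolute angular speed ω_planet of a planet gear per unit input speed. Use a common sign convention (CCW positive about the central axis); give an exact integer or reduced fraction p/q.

49/36

N_ring = 13 + 2·18 = 49
13(ω_s−ω_c) = −49(ω_r−ω_c),  ω_s=0, ω_r=1
13(0−ω_c) = −49(1−ω_c)  ⇒  62ω_c = 49  ⇒  ω_c = 49/62
sun–planet: 13·(0−49/62) = −18·(ω_p−ω_c)  ⇒  ω_p−ω_c = −(13/18)·(-49/62) = 637/1116
ω_p = 49/62 + 637/1116 = 49/36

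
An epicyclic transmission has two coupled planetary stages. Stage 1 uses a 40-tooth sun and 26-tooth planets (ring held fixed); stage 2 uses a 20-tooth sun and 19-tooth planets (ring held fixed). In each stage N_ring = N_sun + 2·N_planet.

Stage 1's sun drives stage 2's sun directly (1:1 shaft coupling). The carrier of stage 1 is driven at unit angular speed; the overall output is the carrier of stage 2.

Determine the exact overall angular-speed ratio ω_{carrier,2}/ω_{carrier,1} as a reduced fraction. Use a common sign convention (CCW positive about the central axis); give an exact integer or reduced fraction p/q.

11/13

Stage 1: N_ring = 40 + 2·26 = 92
Stage 1: 40(ω_s−ω_c) = −92(ω_r−ω_c),  ω_r=0, ω_c=1
Stage 1: ω_s = 1 − (92/40)(0−1) = 33/10
  ⇒ ω_s¹/ω_c¹ = 33/10
Stage 2: N_ring = 20 + 2·19 = 58
Stage 2: 20(ω_s−ω_c) = −58(ω_r−ω_c),  ω_r=0, ω_s=1
Stage 2: 20(1−ω_c) = −58(0−ω_c)  ⇒  78ω_c = 20  ⇒  ω_c = 10/39
  ⇒ ω_c²/ω_s² = 10/39
Coupling ω_s² = ω_s¹ ⇒ overall = 33/10 × 10/39 = 11/13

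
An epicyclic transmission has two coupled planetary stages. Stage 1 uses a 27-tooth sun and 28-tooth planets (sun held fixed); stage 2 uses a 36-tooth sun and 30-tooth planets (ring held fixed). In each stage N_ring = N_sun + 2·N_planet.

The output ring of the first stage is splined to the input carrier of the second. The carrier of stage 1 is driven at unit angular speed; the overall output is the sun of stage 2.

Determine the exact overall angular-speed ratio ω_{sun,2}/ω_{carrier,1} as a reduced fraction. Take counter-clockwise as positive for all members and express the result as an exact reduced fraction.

Stage 1: N_ring = 27 + 2·28 = 83
Stage 1: 27(ω_s−ω_c) = −83(ω_r−ω_c),  ω_s=0, ω_c=1
Stage 1: ω_r = 1 − (27/83)(0−1) = 110/83
  ⇒ ω_r¹/ω_c¹ = 110/83
Stage 2: N_ring = 36 + 2·30 = 96
Stage 2: 36(ω_s−ω_c) = −96(ω_r−ω_c),  ω_r=0, ω_c=1
Stage 2: ω_s = 1 − (96/36)(0−1) = 11/3
  ⇒ ω_s²/ω_c² = 11/3
Coupling ω_c² = ω_r¹ ⇒ overall = 110/83 × 11/3 = 1210/249

1210/249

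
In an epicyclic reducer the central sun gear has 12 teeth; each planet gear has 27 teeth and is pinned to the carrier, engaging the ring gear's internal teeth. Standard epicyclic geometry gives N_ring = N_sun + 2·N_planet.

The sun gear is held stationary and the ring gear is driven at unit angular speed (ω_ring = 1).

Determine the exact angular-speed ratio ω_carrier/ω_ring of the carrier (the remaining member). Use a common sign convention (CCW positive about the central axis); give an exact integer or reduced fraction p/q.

N_ring = 12 + 2·27 = 66
12(ω_s−ω_c) = −66(ω_r−ω_c),  ω_s=0, ω_r=1
12(0−ω_c) = −66(1−ω_c)  ⇒  78ω_c = 66  ⇒  ω_c = 11/13
ω_c/ω_r = 11/13

11/13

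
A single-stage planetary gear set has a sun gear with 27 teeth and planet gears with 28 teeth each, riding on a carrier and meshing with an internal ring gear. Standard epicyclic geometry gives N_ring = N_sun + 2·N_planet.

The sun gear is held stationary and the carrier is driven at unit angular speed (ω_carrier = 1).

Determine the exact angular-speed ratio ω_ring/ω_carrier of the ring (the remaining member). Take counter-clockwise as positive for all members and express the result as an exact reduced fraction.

110/83

N_ring = 27 + 2·28 = 83
27(ω_s−ω_c) = −83(ω_r−ω_c),  ω_s=0, ω_c=1
ω_r = 1 − (27/83)(0−1) = 110/83
ω_r/ω_c = 110/83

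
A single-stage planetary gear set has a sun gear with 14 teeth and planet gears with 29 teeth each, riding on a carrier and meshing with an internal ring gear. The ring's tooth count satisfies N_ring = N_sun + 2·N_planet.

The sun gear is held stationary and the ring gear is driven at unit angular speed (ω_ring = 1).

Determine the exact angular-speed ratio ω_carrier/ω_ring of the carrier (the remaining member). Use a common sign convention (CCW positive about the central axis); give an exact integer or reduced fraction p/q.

N_ring = 14 + 2·29 = 72
14(ω_s−ω_c) = −72(ω_r−ω_c),  ω_s=0, ω_r=1
14(0−ω_c) = −72(1−ω_c)  ⇒  86ω_c = 72  ⇒  ω_c = 36/43
ω_c/ω_r = 36/43

36/43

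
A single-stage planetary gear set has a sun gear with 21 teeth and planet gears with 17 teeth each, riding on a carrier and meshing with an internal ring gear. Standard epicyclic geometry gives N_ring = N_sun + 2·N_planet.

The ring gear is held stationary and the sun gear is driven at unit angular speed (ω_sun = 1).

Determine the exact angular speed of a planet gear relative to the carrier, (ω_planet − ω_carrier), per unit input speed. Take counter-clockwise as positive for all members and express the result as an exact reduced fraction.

N_ring = 21 + 2·17 = 55
21(ω_s−ω_c) = −55(ω_r−ω_c),  ω_r=0, ω_s=1
21(1−ω_c) = −55(0−ω_c)  ⇒  76ω_c = 21  ⇒  ω_c = 21/76
sun–planet: 21·(1−21/76) = −17·(ω_p−ω_c)  ⇒  ω_p−ω_c = −(21/17)·(55/76) = -1155/1292

-1155/1292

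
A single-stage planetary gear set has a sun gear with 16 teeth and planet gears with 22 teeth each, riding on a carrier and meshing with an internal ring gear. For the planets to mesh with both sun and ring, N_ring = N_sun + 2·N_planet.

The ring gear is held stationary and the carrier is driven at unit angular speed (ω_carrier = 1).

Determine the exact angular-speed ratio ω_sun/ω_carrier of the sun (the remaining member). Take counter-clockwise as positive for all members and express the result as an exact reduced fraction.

N_ring = 16 + 2·22 = 60
16(ω_s−ω_c) = −60(ω_r−ω_c),  ω_r=0, ω_c=1
ω_s = 1 − (60/16)(0−1) = 19/4
ω_s/ω_c = 19/4

19/4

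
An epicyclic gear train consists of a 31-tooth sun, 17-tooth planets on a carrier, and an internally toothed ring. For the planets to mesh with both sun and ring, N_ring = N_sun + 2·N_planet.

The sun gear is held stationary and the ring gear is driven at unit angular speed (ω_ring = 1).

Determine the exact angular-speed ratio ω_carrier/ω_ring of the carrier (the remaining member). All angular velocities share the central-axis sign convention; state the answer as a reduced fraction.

N_ring = 31 + 2·17 = 65
31(ω_s−ω_c) = −65(ω_r−ω_c),  ω_s=0, ω_r=1
31(0−ω_c) = −65(1−ω_c)  ⇒  96ω_c = 65  ⇒  ω_c = 65/96
ω_c/ω_r = 65/96

65/96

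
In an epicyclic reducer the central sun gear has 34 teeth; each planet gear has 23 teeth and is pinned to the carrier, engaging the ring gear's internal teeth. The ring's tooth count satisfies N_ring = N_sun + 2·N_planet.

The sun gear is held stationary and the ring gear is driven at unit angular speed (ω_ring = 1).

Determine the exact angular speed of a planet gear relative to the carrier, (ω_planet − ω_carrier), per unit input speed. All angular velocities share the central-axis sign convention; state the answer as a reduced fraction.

1360/1311

N_ring = 34 + 2·23 = 80
34(ω_s−ω_c) = −80(ω_r−ω_c),  ω_s=0, ω_r=1
34(0−ω_c) = −80(1−ω_c)  ⇒  114ω_c = 80  ⇒  ω_c = 40/57
sun–planet: 34·(0−40/57) = −23·(ω_p−ω_c)  ⇒  ω_p−ω_c = −(34/23)·(-40/57) = 1360/1311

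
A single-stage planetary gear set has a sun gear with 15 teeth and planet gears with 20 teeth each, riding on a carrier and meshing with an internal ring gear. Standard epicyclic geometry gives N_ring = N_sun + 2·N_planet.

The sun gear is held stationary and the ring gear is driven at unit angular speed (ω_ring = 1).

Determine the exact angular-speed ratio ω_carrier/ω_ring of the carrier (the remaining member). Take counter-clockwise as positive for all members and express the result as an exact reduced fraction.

N_ring = 15 + 2·20 = 55
15(ω_s−ω_c) = −55(ω_r−ω_c),  ω_s=0, ω_r=1
15(0−ω_c) = −55(1−ω_c)  ⇒  70ω_c = 55  ⇒  ω_c = 11/14
ω_c/ω_r = 11/14

11/14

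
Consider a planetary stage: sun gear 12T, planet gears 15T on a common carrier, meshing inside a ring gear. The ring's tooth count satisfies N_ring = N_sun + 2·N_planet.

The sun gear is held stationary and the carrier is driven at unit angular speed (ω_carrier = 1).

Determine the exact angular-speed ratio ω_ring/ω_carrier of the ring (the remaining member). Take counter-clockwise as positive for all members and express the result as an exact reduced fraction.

N_ring = 12 + 2·15 = 42
12(ω_s−ω_c) = −42(ω_r−ω_c),  ω_s=0, ω_c=1
ω_r = 1 − (12/42)(0−1) = 9/7
ω_r/ω_c = 9/7

9/7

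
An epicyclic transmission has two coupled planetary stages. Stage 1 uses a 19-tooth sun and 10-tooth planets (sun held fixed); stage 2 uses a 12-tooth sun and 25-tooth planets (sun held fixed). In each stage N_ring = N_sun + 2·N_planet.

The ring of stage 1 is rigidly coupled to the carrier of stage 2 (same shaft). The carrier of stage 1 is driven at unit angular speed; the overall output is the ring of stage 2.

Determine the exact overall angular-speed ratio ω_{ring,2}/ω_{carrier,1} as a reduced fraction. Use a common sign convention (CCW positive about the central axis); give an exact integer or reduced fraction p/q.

Stage 1: N_ring = 19 + 2·10 = 39
Stage 1: 19(ω_s−ω_c) = −39(ω_r−ω_c),  ω_s=0, ω_c=1
Stage 1: ω_r = 1 − (19/39)(0−1) = 58/39
  ⇒ ω_r¹/ω_c¹ = 58/39
Stage 2: N_ring = 12 + 2·25 = 62
Stage 2: 12(ω_s−ω_c) = −62(ω_r−ω_c),  ω_s=0, ω_c=1
Stage 2: ω_r = 1 − (12/62)(0−1) = 37/31
  ⇒ ω_r²/ω_c² = 37/31
Coupling ω_c² = ω_r¹ ⇒ overall = 58/39 × 37/31 = 2146/1209

2146/1209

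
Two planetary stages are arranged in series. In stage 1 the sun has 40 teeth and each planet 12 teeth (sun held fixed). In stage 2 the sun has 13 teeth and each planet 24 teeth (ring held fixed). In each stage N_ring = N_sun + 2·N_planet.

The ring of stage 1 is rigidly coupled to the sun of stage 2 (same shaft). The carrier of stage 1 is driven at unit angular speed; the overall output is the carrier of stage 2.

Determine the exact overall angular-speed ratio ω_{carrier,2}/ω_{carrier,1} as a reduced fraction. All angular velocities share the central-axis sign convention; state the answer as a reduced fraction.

169/592

Stage 1: N_ring = 40 + 2·12 = 64
Stage 1: 40(ω_s−ω_c) = −64(ω_r−ω_c),  ω_s=0, ω_c=1
Stage 1: ω_r = 1 − (40/64)(0−1) = 13/8
  ⇒ ω_r¹/ω_c¹ = 13/8
Stage 2: N_ring = 13 + 2·24 = 61
Stage 2: 13(ω_s−ω_c) = −61(ω_r−ω_c),  ω_r=0, ω_s=1
Stage 2: 13(1−ω_c) = −61(0−ω_c)  ⇒  74ω_c = 13  ⇒  ω_c = 13/74
  ⇒ ω_c²/ω_s² = 13/74
Coupling ω_s² = ω_r¹ ⇒ overall = 13/8 × 13/74 = 169/592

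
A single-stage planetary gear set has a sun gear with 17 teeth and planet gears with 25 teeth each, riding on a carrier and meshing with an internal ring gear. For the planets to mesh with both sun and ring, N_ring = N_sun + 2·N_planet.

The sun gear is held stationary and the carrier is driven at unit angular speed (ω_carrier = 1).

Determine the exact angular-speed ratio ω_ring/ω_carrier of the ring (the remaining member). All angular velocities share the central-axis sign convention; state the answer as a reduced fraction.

N_ring = 17 + 2·25 = 67
17(ω_s−ω_c) = −67(ω_r−ω_c),  ω_s=0, ω_c=1
ω_r = 1 − (17/67)(0−1) = 84/67
ω_r/ω_c = 84/67

84/67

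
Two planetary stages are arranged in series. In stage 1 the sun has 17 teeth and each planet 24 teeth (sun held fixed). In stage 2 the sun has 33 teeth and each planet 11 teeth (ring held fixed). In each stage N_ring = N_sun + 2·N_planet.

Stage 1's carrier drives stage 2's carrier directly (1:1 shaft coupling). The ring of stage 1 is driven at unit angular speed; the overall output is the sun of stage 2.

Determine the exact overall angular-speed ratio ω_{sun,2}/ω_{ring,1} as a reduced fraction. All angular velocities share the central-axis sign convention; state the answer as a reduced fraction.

260/123

Stage 1: N_ring = 17 + 2·24 = 65
Stage 1: 17(ω_s−ω_c) = −65(ω_r−ω_c),  ω_s=0, ω_r=1
Stage 1: 17(0−ω_c) = −65(1−ω_c)  ⇒  82ω_c = 65  ⇒  ω_c = 65/82
  ⇒ ω_c¹/ω_r¹ = 65/82
Stage 2: N_ring = 33 + 2·11 = 55
Stage 2: 33(ω_s−ω_c) = −55(ω_r−ω_c),  ω_r=0, ω_c=1
Stage 2: ω_s = 1 − (55/33)(0−1) = 8/3
  ⇒ ω_s²/ω_c² = 8/3
Coupling ω_c² = ω_c¹ ⇒ overall = 65/82 × 8/3 = 260/123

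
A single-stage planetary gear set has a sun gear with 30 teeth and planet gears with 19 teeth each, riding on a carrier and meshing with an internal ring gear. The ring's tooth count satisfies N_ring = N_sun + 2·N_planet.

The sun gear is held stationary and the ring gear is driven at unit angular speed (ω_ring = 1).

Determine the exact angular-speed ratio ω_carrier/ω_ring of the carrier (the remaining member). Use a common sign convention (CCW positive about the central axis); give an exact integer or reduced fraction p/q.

N_ring = 30 + 2·19 = 68
30(ω_s−ω_c) = −68(ω_r−ω_c),  ω_s=0, ω_r=1
30(0−ω_c) = −68(1−ω_c)  ⇒  98ω_c = 68  ⇒  ω_c = 34/49
ω_c/ω_r = 34/49

34/49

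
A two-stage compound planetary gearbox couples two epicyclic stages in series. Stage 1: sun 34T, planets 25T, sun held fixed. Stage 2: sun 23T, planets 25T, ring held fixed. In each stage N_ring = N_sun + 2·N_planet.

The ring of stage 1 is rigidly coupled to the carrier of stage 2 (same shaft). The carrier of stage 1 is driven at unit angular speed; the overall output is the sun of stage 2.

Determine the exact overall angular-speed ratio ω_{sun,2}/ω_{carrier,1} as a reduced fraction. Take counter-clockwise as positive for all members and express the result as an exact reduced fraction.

944/161

Stage 1: N_ring = 34 + 2·25 = 84
Stage 1: 34(ω_s−ω_c) = −84(ω_r−ω_c),  ω_s=0, ω_c=1
Stage 1: ω_r = 1 − (34/84)(0−1) = 59/42
  ⇒ ω_r¹/ω_c¹ = 59/42
Stage 2: N_ring = 23 + 2·25 = 73
Stage 2: 23(ω_s−ω_c) = −73(ω_r−ω_c),  ω_r=0, ω_c=1
Stage 2: ω_s = 1 − (73/23)(0−1) = 96/23
  ⇒ ω_s²/ω_c² = 96/23
Coupling ω_c² = ω_r¹ ⇒ overall = 59/42 × 96/23 = 944/161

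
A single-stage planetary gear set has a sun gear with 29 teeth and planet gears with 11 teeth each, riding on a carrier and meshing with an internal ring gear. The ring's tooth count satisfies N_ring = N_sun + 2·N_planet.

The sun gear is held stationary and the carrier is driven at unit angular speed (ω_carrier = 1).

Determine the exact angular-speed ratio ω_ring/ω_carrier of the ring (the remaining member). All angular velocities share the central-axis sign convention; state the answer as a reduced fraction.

N_ring = 29 + 2·11 = 51
29(ω_s−ω_c) = −51(ω_r−ω_c),  ω_s=0, ω_c=1
ω_r = 1 − (29/51)(0−1) = 80/51
ω_r/ω_c = 80/51

80/51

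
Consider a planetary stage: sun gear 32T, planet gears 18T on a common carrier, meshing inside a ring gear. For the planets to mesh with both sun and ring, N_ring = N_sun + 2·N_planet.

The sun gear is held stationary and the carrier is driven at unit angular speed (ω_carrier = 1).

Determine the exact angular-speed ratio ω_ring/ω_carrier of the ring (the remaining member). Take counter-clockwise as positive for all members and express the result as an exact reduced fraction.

25/17

N_ring = 32 + 2·18 = 68
32(ω_s−ω_c) = −68(ω_r−ω_c),  ω_s=0, ω_c=1
ω_r = 1 − (32/68)(0−1) = 25/17
ω_r/ω_c = 25/17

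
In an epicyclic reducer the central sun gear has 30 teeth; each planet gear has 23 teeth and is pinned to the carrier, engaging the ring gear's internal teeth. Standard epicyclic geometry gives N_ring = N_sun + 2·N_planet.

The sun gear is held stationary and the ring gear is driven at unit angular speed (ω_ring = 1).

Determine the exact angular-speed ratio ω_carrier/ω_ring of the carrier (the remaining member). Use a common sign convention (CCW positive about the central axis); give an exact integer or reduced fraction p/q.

38/53

N_ring = 30 + 2·23 = 76
30(ω_s−ω_c) = −76(ω_r−ω_c),  ω_s=0, ω_r=1
30(0−ω_c) = −76(1−ω_c)  ⇒  106ω_c = 76  ⇒  ω_c = 38/53
ω_c/ω_r = 38/53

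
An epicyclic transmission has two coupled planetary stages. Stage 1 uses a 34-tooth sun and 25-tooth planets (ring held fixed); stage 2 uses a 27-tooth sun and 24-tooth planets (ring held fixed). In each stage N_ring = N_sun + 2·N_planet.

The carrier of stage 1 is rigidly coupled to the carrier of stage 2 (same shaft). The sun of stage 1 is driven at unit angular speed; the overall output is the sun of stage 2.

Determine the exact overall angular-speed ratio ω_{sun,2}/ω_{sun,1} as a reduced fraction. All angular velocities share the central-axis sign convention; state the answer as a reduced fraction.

Stage 1: N_ring = 34 + 2·25 = 84
Stage 1: 34(ω_s−ω_c) = −84(ω_r−ω_c),  ω_r=0, ω_s=1
Stage 1: 34(1−ω_c) = −84(0−ω_c)  ⇒  118ω_c = 34  ⇒  ω_c = 17/59
  ⇒ ω_c¹/ω_s¹ = 17/59
Stage 2: N_ring = 27 + 2·24 = 75
Stage 2: 27(ω_s−ω_c) = −75(ω_r−ω_c),  ω_r=0, ω_c=1
Stage 2: ω_s = 1 − (75/27)(0−1) = 34/9
  ⇒ ω_s²/ω_c² = 34/9
Coupling ω_c² = ω_c¹ ⇒ overall = 17/59 × 34/9 = 578/531

578/531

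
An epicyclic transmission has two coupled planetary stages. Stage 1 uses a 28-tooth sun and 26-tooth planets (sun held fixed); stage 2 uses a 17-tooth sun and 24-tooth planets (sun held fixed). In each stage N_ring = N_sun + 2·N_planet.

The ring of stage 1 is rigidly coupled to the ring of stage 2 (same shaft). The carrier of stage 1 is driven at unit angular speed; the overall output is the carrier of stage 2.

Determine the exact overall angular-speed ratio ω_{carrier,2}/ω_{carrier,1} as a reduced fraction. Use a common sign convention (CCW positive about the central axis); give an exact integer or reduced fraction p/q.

351/328

Stage 1: N_ring = 28 + 2·26 = 80
Stage 1: 28(ω_s−ω_c) = −80(ω_r−ω_c),  ω_s=0, ω_c=1
Stage 1: ω_r = 1 − (28/80)(0−1) = 27/20
  ⇒ ω_r¹/ω_c¹ = 27/20
Stage 2: N_ring = 17 + 2·24 = 65
Stage 2: 17(ω_s−ω_c) = −65(ω_r−ω_c),  ω_s=0, ω_r=1
Stage 2: 17(0−ω_c) = −65(1−ω_c)  ⇒  82ω_c = 65  ⇒  ω_c = 65/82
  ⇒ ω_c²/ω_r² = 65/82
Coupling ω_r² = ω_r¹ ⇒ overall = 27/20 × 65/82 = 351/328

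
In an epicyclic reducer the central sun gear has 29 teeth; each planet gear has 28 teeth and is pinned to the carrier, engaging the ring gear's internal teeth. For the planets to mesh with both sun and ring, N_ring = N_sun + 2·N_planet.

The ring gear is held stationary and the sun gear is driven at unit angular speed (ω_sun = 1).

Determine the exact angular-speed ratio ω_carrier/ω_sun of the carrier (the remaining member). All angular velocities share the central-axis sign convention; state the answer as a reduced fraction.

N_ring = 29 + 2·28 = 85
29(ω_s−ω_c) = −85(ω_r−ω_c),  ω_r=0, ω_s=1
29(1−ω_c) = −85(0−ω_c)  ⇒  114ω_c = 29  ⇒  ω_c = 29/114
ω_c/ω_s = 29/114

29/114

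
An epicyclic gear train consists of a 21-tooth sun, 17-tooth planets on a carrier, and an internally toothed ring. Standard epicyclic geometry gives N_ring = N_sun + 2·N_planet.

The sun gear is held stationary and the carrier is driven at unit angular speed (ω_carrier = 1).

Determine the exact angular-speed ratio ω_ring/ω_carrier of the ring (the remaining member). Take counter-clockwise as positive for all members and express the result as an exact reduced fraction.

N_ring = 21 + 2·17 = 55
21(ω_s−ω_c) = −55(ω_r−ω_c),  ω_s=0, ω_c=1
ω_r = 1 − (21/55)(0−1) = 76/55
ω_r/ω_c = 76/55

76/55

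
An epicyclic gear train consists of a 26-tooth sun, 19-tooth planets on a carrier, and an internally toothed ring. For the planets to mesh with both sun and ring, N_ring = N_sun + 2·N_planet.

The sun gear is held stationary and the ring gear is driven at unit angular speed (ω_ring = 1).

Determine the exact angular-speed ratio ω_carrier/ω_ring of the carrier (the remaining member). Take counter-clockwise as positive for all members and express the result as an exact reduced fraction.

32/45

N_ring = 26 + 2·19 = 64
26(ω_s−ω_c) = −64(ω_r−ω_c),  ω_s=0, ω_r=1
26(0−ω_c) = −64(1−ω_c)  ⇒  90ω_c = 64  ⇒  ω_c = 32/45
ω_c/ω_r = 32/45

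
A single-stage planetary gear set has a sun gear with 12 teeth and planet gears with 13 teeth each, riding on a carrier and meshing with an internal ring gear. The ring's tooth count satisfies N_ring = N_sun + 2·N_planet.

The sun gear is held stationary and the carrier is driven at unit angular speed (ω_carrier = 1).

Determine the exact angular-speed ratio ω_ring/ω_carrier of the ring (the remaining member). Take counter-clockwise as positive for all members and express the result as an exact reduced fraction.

N_ring = 12 + 2·13 = 38
12(ω_s−ω_c) = −38(ω_r−ω_c),  ω_s=0, ω_c=1
ω_r = 1 − (12/38)(0−1) = 25/19
ω_r/ω_c = 25/19

25/19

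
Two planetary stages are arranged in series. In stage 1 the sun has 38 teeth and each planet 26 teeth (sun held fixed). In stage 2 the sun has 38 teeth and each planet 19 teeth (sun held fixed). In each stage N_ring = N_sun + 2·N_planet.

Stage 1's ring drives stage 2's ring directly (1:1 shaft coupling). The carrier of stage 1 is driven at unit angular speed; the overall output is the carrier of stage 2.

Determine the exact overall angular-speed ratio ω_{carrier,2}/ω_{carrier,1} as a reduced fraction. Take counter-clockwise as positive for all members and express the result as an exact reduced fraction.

Stage 1: N_ring = 38 + 2·26 = 90
Stage 1: 38(ω_s−ω_c) = −90(ω_r−ω_c),  ω_s=0, ω_c=1
Stage 1: ω_r = 1 − (38/90)(0−1) = 64/45
  ⇒ ω_r¹/ω_c¹ = 64/45
Stage 2: N_ring = 38 + 2·19 = 76
Stage 2: 38(ω_s−ω_c) = −76(ω_r−ω_c),  ω_s=0, ω_r=1
Stage 2: 38(0−ω_c) = −76(1−ω_c)  ⇒  114ω_c = 76  ⇒  ω_c = 2/3
  ⇒ ω_c²/ω_r² = 2/3
Coupling ω_r² = ω_r¹ ⇒ overall = 64/45 × 2/3 = 128/135

128/135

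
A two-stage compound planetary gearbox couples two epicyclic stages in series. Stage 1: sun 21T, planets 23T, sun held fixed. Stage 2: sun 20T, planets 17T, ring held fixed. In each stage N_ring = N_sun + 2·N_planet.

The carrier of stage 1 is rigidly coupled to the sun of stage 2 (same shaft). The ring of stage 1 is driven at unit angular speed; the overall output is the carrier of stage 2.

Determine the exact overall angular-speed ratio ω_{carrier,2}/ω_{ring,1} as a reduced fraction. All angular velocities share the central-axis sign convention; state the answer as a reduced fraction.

Stage 1: N_ring = 21 + 2·23 = 67
Stage 1: 21(ω_s−ω_c) = −67(ω_r−ω_c),  ω_s=0, ω_r=1
Stage 1: 21(0−ω_c) = −67(1−ω_c)  ⇒  88ω_c = 67  ⇒  ω_c = 67/88
  ⇒ ω_c¹/ω_r¹ = 67/88
Stage 2: N_ring = 20 + 2·17 = 54
Stage 2: 20(ω_s−ω_c) = −54(ω_r−ω_c),  ω_r=0, ω_s=1
Stage 2: 20(1−ω_c) = −54(0−ω_c)  ⇒  74ω_c = 20  ⇒  ω_c = 10/37
  ⇒ ω_c²/ω_s² = 10/37
Coupling ω_s² = ω_c¹ ⇒ overall = 67/88 × 10/37 = 335/1628

335/1628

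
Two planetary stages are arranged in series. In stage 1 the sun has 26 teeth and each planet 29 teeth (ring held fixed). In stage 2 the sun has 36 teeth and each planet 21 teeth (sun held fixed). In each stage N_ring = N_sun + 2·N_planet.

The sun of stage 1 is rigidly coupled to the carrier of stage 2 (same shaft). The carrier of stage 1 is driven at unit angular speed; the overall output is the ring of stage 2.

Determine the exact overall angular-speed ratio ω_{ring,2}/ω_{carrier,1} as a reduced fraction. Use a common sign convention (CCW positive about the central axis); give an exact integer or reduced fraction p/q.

1045/169

Stage 1: N_ring = 26 + 2·29 = 84
Stage 1: 26(ω_s−ω_c) = −84(ω_r−ω_c),  ω_r=0, ω_c=1
Stage 1: ω_s = 1 − (84/26)(0−1) = 55/13
  ⇒ ω_s¹/ω_c¹ = 55/13
Stage 2: N_ring = 36 + 2·21 = 78
Stage 2: 36(ω_s−ω_c) = −78(ω_r−ω_c),  ω_s=0, ω_c=1
Stage 2: ω_r = 1 − (36/78)(0−1) = 19/13
  ⇒ ω_r²/ω_c² = 19/13
Coupling ω_c² = ω_s¹ ⇒ overall = 55/13 × 19/13 = 1045/169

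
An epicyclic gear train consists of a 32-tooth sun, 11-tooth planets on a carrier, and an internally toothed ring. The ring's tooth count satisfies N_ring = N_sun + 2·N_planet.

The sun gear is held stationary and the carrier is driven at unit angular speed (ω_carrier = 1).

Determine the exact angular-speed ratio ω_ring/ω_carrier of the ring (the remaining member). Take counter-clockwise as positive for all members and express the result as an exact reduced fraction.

43/27

N_ring = 32 + 2·11 = 54
32(ω_s−ω_c) = −54(ω_r−ω_c),  ω_s=0, ω_c=1
ω_r = 1 − (32/54)(0−1) = 43/27
ω_r/ω_c = 43/27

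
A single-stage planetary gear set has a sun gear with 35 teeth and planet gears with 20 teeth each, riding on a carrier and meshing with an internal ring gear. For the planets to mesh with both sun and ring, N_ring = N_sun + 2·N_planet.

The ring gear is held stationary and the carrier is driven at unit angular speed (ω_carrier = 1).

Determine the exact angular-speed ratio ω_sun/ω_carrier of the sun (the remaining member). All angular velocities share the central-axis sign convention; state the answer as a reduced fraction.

N_ring = 35 + 2·20 = 75
35(ω_s−ω_c) = −75(ω_r−ω_c),  ω_r=0, ω_c=1
ω_s = 1 − (75/35)(0−1) = 22/7
ω_s/ω_c = 22/7

22/7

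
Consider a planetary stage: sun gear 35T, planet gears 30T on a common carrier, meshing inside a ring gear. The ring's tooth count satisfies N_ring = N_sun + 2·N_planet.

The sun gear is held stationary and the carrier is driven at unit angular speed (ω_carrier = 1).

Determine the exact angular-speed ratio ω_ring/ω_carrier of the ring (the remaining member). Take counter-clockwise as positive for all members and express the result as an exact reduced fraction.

N_ring = 35 + 2·30 = 95
35(ω_s−ω_c) = −95(ω_r−ω_c),  ω_s=0, ω_c=1
ω_r = 1 − (35/95)(0−1) = 26/19
ω_r/ω_c = 26/19

26/19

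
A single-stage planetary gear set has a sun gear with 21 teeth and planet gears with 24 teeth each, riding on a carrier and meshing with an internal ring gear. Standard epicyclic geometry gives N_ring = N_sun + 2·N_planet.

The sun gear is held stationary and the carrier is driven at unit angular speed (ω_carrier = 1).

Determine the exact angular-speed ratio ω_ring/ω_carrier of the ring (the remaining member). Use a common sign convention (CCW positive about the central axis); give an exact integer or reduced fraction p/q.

30/23

N_ring = 21 + 2·24 = 69
21(ω_s−ω_c) = −69(ω_r−ω_c),  ω_s=0, ω_c=1
ω_r = 1 − (21/69)(0−1) = 30/23
ω_r/ω_c = 30/23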